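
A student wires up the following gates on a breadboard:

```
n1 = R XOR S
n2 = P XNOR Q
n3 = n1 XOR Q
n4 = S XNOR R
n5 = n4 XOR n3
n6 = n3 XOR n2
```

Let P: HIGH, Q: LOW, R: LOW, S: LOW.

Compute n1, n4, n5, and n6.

n1 = LOW, n4 = HIGH, n5 = HIGH, n6 = LOW

n1 = R XOR S = LOW XOR LOW = LOW
n2 = P XNOR Q = HIGH XNOR LOW = LOW
n3 = n1 XOR Q = LOW XOR LOW = LOW
n4 = S XNOR R = LOW XNOR LOW = HIGH
n5 = n4 XOR n3 = HIGH XOR LOW = HIGH
n6 = n3 XOR n2 = LOW XOR LOW = LOW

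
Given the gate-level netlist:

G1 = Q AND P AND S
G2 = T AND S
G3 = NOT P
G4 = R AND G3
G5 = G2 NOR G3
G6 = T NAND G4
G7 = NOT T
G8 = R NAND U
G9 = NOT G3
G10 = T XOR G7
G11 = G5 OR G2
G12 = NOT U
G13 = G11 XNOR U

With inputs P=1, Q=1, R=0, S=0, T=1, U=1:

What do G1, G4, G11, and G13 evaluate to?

G1 = Q AND P AND S = 1 AND 1 AND 0 = 0
G2 = T AND S = 1 AND 0 = 0
G3 = NOT P = NOT 1 = 0
G4 = R AND G3 = 0 AND 0 = 0
G5 = G2 NOR G3 = 0 NOR 0 = 1
G11 = G5 OR G2 = 1 OR 0 = 1
G13 = G11 XNOR U = 1 XNOR 1 = 1

G1 = 0; G4 = 0; G11 = 1; G13 = 1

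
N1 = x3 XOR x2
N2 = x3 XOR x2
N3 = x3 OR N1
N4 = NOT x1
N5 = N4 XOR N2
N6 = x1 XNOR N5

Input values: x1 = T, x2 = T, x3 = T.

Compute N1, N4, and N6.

N1 = x3 XOR x2 = T XOR T = F
N2 = x3 XOR x2 = T XOR T = F
N4 = NOT x1 = NOT T = F
N5 = N4 XOR N2 = F XOR F = F
N6 = x1 XNOR N5 = T XNOR F = F

N1 = F; N4 = F; N6 = F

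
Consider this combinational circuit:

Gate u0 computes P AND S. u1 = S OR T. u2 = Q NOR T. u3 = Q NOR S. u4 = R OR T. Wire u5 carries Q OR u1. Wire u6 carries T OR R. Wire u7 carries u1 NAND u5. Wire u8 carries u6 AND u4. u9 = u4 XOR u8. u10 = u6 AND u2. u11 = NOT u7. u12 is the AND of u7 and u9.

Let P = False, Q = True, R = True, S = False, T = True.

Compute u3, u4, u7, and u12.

u3 = False; u4 = True; u7 = False; u12 = False

u1 = S OR T = False OR True = True
u3 = Q NOR S = True NOR False = False
u4 = R OR T = True OR True = True
u5 = Q OR u1 = True OR True = True
u6 = T OR R = True OR True = True
u7 = u1 NAND u5 = True NAND True = False
u8 = u6 AND u4 = True AND True = True
u9 = u4 XOR u8 = True XOR True = False
u12 = u7 AND u9 = False AND False = False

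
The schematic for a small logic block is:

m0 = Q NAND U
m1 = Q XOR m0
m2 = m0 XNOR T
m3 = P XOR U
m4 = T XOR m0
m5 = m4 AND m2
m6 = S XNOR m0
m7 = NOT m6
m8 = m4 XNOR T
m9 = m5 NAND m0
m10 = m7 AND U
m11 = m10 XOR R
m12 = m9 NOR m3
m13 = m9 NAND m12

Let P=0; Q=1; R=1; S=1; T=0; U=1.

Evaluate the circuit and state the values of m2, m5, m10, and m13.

m0 = Q NAND U = 1 NAND 1 = 0
m2 = m0 XNOR T = 0 XNOR 0 = 1
m3 = P XOR U = 0 XOR 1 = 1
m4 = T XOR m0 = 0 XOR 0 = 0
m5 = m4 AND m2 = 0 AND 1 = 0
m6 = S XNOR m0 = 1 XNOR 0 = 0
m7 = NOT m6 = NOT 0 = 1
m9 = m5 NAND m0 = 0 NAND 0 = 1
m10 = m7 AND U = 1 AND 1 = 1
m12 = m9 NOR m3 = 1 NOR 1 = 0
m13 = m9 NAND m12 = 1 NAND 0 = 1

m2 = 1  m5 = 0  m10 = 1  m13 = 1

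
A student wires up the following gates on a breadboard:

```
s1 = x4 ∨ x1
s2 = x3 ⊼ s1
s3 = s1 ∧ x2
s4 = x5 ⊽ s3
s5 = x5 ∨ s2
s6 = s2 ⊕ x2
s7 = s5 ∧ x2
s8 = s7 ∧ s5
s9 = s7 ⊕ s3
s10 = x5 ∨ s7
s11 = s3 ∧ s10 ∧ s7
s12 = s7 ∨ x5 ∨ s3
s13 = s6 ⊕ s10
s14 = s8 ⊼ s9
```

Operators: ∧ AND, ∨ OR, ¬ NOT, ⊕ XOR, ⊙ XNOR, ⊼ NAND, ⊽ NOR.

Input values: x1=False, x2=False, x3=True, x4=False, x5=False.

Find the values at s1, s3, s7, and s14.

s1 = x4 OR x1 = False OR False = False
s2 = x3 NAND s1 = True NAND False = True
s3 = s1 AND x2 = False AND False = False
s5 = x5 OR s2 = False OR True = True
s7 = s5 AND x2 = True AND False = False
s8 = s7 AND s5 = False AND True = False
s9 = s7 XOR s3 = False XOR False = False
s14 = s8 NAND s9 = False NAND False = True

s1 = False  s3 = False  s7 = False  s14 = True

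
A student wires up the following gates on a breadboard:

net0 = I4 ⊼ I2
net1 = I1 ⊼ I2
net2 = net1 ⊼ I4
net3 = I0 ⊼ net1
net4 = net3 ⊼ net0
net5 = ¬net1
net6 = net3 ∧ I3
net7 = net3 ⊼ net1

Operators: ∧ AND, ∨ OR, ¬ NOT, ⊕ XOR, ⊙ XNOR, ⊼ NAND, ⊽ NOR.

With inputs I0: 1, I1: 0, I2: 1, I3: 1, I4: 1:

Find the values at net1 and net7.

net1 = I1 NAND I2 = 0 NAND 1 = 1
net3 = I0 NAND net1 = 1 NAND 1 = 0
net7 = net3 NAND net1 = 0 NAND 1 = 1

net1 = 1, net7 = 1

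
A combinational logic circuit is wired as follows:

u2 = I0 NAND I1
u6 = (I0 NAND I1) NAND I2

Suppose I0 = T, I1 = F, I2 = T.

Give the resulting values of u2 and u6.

u2 = T, u6 = F

u2 = T NAND F = T
u6 = (T NAND F) NAND T = F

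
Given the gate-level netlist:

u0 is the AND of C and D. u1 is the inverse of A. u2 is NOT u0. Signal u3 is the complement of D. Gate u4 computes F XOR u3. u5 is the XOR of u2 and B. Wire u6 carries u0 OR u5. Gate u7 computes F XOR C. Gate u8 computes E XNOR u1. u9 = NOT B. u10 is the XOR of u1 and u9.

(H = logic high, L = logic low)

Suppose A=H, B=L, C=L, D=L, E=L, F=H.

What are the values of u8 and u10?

u8 = H, u10 = H

u1 = NOT A = NOT H = L
u8 = E XNOR u1 = L XNOR L = H
u9 = NOT B = NOT L = H
u10 = u1 XOR u9 = L XOR H = H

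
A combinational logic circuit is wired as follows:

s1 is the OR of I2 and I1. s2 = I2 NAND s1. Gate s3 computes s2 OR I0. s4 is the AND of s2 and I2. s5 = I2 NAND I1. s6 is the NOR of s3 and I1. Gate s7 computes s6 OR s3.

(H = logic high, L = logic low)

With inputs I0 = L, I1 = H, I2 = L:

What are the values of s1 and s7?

s1 = I2 OR I1 = L OR H = H
s2 = I2 NAND s1 = L NAND H = H
s3 = s2 OR I0 = H OR L = H
s6 = s3 NOR I1 = H NOR H = L
s7 = s6 OR s3 = L OR H = H

s1 = H  s7 = H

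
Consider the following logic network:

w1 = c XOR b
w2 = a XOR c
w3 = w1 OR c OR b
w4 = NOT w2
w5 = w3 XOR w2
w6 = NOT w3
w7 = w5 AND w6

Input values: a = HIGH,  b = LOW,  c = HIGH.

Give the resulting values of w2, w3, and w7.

w1 = c XOR b = HIGH XOR LOW = HIGH
w2 = a XOR c = HIGH XOR HIGH = LOW
w3 = w1 OR c OR b = HIGH OR HIGH OR LOW = HIGH
w5 = w3 XOR w2 = HIGH XOR LOW = HIGH
w6 = NOT w3 = NOT HIGH = LOW
w7 = w5 AND w6 = HIGH AND LOW = LOW

w2 = LOW; w3 = HIGH; w7 = LOW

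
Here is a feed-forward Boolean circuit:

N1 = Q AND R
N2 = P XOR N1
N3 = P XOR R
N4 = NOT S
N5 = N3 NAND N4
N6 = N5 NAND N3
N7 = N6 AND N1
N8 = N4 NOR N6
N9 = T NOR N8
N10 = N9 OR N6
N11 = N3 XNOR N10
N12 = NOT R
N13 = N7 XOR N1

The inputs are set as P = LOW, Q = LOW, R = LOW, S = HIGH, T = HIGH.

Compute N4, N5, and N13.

N1 = Q AND R = LOW AND LOW = LOW
N3 = P XOR R = LOW XOR LOW = LOW
N4 = NOT S = NOT HIGH = LOW
N5 = N3 NAND N4 = LOW NAND LOW = HIGH
N6 = N5 NAND N3 = HIGH NAND LOW = HIGH
N7 = N6 AND N1 = HIGH AND LOW = LOW
N13 = N7 XOR N1 = LOW XOR LOW = LOW

N4 = LOW  N5 = HIGH  N13 = LOW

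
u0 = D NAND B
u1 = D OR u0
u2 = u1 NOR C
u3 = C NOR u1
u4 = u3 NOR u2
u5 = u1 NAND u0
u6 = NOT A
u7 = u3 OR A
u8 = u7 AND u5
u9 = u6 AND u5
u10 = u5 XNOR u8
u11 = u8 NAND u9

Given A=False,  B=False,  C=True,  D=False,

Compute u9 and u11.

u9 = False; u11 = True

u0 = D NAND B = False NAND False = True
u1 = D OR u0 = False OR True = True
u3 = C NOR u1 = True NOR True = False
u5 = u1 NAND u0 = True NAND True = False
u6 = NOT A = NOT False = True
u7 = u3 OR A = False OR False = False
u8 = u7 AND u5 = False AND False = False
u9 = u6 AND u5 = True AND False = False
u11 = u8 NAND u9 = False NAND False = True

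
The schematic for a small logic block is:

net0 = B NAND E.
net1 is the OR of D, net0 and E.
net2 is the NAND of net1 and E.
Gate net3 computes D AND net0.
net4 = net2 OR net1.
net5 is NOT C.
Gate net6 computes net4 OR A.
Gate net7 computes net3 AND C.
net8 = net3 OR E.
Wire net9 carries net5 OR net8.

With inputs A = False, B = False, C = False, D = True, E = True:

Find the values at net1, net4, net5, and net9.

net0 = B NAND E = False NAND True = True
net1 = D OR net0 OR E = True OR True OR True = True
net2 = net1 NAND E = True NAND True = False
net3 = D AND net0 = True AND True = True
net4 = net2 OR net1 = False OR True = True
net5 = NOT C = NOT False = True
net8 = net3 OR E = True OR True = True
net9 = net5 OR net8 = True OR True = True

net1 = True, net4 = True, net5 = True, net9 = True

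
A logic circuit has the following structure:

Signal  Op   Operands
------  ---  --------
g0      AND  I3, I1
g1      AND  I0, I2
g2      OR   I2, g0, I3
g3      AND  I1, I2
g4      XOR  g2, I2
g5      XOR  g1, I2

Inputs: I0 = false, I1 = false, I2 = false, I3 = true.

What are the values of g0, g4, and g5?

g0 = I3 AND I1 = true AND false = false
g1 = I0 AND I2 = false AND false = false
g2 = I2 OR g0 OR I3 = false OR false OR true = true
g4 = g2 XOR I2 = true XOR false = true
g5 = g1 XOR I2 = false XOR false = false

g0 = false; g4 = true; g5 = false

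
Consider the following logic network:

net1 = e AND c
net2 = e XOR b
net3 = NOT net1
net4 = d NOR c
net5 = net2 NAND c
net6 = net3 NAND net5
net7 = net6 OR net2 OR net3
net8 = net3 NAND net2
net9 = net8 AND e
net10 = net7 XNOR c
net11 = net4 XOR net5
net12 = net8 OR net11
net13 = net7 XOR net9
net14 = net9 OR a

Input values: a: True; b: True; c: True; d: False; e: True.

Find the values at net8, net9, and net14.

net1 = e AND c = True AND True = True
net2 = e XOR b = True XOR True = False
net3 = NOT net1 = NOT True = False
net8 = net3 NAND net2 = False NAND False = True
net9 = net8 AND e = True AND True = True
net14 = net9 OR a = True OR True = True

net8 = True, net9 = True, net14 = True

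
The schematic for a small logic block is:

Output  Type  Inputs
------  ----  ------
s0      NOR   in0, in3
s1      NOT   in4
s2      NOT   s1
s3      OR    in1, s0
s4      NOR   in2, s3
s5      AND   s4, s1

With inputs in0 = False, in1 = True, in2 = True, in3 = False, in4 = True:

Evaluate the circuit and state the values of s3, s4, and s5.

s3 = True; s4 = False; s5 = False

s0 = in0 NOR in3 = False NOR False = True
s1 = NOT in4 = NOT True = False
s3 = in1 OR s0 = True OR True = True
s4 = in2 NOR s3 = True NOR True = False
s5 = s4 AND s1 = False AND False = False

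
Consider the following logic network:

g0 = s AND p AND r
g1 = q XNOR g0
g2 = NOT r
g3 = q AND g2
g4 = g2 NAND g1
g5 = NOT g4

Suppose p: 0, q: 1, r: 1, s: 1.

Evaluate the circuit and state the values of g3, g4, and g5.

g3 = 0, g4 = 1, g5 = 0

g0 = s AND p AND r = 1 AND 0 AND 1 = 0
g1 = q XNOR g0 = 1 XNOR 0 = 0
g2 = NOT r = NOT 1 = 0
g3 = q AND g2 = 1 AND 0 = 0
g4 = g2 NAND g1 = 0 NAND 0 = 1
g5 = NOT g4 = NOT 1 = 0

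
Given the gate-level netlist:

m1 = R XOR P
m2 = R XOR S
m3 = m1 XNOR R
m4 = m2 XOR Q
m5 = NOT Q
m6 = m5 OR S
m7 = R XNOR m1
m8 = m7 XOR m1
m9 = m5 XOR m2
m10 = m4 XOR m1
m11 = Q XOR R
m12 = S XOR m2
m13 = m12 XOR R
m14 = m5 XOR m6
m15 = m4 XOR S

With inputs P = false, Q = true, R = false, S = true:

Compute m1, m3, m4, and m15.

m1 = R XOR P = false XOR false = false
m2 = R XOR S = false XOR true = true
m3 = m1 XNOR R = false XNOR false = true
m4 = m2 XOR Q = true XOR true = false
m15 = m4 XOR S = false XOR true = true

m1 = false  m3 = true  m4 = false  m15 = true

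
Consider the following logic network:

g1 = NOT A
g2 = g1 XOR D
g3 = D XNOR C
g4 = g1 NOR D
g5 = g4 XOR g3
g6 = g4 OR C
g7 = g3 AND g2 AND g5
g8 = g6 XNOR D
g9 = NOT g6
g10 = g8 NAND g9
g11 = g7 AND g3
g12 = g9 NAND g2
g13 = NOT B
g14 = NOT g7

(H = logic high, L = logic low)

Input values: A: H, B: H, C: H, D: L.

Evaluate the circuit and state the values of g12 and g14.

g1 = NOT A = NOT H = L
g2 = g1 XOR D = L XOR L = L
g3 = D XNOR C = L XNOR H = L
g4 = g1 NOR D = L NOR L = H
g5 = g4 XOR g3 = H XOR L = H
g6 = g4 OR C = H OR H = H
g7 = g3 AND g2 AND g5 = L AND L AND H = L
g9 = NOT g6 = NOT H = L
g12 = g9 NAND g2 = L NAND L = H
g14 = NOT g7 = NOT L = H

g12 = H  g14 = H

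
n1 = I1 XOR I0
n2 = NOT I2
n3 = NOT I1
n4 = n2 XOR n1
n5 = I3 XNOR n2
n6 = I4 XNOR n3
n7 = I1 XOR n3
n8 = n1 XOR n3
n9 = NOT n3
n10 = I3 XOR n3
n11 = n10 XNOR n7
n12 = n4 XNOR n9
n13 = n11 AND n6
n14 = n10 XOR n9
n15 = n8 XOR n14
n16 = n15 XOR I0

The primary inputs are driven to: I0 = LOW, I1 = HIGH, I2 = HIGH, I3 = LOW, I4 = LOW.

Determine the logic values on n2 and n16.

n2 = LOW; n16 = LOW

n1 = I1 XOR I0 = HIGH XOR LOW = HIGH
n2 = NOT I2 = NOT HIGH = LOW
n3 = NOT I1 = NOT HIGH = LOW
n8 = n1 XOR n3 = HIGH XOR LOW = HIGH
n9 = NOT n3 = NOT LOW = HIGH
n10 = I3 XOR n3 = LOW XOR LOW = LOW
n14 = n10 XOR n9 = LOW XOR HIGH = HIGH
n15 = n8 XOR n14 = HIGH XOR HIGH = LOW
n16 = n15 XOR I0 = LOW XOR LOW = LOW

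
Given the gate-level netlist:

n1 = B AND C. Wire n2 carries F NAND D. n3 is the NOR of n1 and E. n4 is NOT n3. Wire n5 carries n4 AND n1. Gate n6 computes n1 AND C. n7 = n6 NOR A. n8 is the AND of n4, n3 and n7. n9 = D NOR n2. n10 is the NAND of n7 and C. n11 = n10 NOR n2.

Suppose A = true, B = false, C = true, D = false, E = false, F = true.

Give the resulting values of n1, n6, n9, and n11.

n1 = B AND C = false AND true = false
n2 = F NAND D = true NAND false = true
n6 = n1 AND C = false AND true = false
n7 = n6 NOR A = false NOR true = false
n9 = D NOR n2 = false NOR true = false
n10 = n7 NAND C = false NAND true = true
n11 = n10 NOR n2 = true NOR true = false

n1 = false; n6 = false; n9 = false; n11 = false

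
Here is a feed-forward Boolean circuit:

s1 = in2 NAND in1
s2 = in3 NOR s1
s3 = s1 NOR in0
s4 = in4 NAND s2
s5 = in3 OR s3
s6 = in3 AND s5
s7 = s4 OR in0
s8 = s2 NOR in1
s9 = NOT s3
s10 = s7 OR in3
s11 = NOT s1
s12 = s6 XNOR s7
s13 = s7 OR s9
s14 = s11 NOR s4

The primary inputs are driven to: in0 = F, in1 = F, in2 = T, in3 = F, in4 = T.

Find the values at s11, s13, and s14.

s11 = F; s13 = T; s14 = F

s1 = in2 NAND in1 = T NAND F = T
s2 = in3 NOR s1 = F NOR T = F
s3 = s1 NOR in0 = T NOR F = F
s4 = in4 NAND s2 = T NAND F = T
s7 = s4 OR in0 = T OR F = T
s9 = NOT s3 = NOT F = T
s11 = NOT s1 = NOT T = F
s13 = s7 OR s9 = T OR T = T
s14 = s11 NOR s4 = F NOR T = F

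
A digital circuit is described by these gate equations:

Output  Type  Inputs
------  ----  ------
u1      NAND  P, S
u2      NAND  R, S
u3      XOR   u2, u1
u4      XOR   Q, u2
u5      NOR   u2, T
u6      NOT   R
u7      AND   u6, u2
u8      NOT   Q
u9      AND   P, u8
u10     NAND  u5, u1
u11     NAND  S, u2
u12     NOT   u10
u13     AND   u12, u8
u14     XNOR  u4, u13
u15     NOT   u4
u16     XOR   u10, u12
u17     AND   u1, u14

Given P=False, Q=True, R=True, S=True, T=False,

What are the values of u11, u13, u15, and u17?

u11 = True  u13 = False  u15 = False  u17 = False

u1 = P NAND S = False NAND True = True
u2 = R NAND S = True NAND True = False
u4 = Q XOR u2 = True XOR False = True
u5 = u2 NOR T = False NOR False = True
u8 = NOT Q = NOT True = False
u10 = u5 NAND u1 = True NAND True = False
u11 = S NAND u2 = True NAND False = True
u12 = NOT u10 = NOT False = True
u13 = u12 AND u8 = True AND False = False
u14 = u4 XNOR u13 = True XNOR False = False
u15 = NOT u4 = NOT True = False
u17 = u1 AND u14 = True AND False = False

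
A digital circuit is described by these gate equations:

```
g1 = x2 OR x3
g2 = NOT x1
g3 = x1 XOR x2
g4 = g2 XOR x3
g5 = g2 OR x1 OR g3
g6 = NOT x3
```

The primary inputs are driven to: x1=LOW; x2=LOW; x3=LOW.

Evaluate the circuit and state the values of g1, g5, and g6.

g1 = LOW; g5 = HIGH; g6 = HIGH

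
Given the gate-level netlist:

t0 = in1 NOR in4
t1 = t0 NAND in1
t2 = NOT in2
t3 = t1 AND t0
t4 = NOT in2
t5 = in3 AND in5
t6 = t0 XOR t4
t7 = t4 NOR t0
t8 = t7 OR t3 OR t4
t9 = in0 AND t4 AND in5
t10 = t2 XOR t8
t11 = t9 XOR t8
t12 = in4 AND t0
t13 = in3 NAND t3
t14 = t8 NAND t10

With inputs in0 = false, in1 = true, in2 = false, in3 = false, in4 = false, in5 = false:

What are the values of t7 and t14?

t0 = in1 NOR in4 = true NOR false = false
t1 = t0 NAND in1 = false NAND true = true
t2 = NOT in2 = NOT false = true
t3 = t1 AND t0 = true AND false = false
t4 = NOT in2 = NOT false = true
t7 = t4 NOR t0 = true NOR false = false
t8 = t7 OR t3 OR t4 = false OR false OR true = true
t10 = t2 XOR t8 = true XOR true = false
t14 = t8 NAND t10 = true NAND false = true

t7 = false, t14 = true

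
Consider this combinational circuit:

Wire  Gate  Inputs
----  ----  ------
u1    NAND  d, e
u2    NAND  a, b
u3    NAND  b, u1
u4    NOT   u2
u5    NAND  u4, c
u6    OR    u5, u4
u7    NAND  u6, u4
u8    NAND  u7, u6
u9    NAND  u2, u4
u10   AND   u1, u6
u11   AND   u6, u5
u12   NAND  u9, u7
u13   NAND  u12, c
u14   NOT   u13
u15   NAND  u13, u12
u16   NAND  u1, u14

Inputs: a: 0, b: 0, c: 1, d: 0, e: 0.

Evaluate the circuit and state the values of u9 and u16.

u9 = 1, u16 = 1

u1 = d NAND e = 0 NAND 0 = 1
u2 = a NAND b = 0 NAND 0 = 1
u4 = NOT u2 = NOT 1 = 0
u5 = u4 NAND c = 0 NAND 1 = 1
u6 = u5 OR u4 = 1 OR 0 = 1
u7 = u6 NAND u4 = 1 NAND 0 = 1
u9 = u2 NAND u4 = 1 NAND 0 = 1
u12 = u9 NAND u7 = 1 NAND 1 = 0
u13 = u12 NAND c = 0 NAND 1 = 1
u14 = NOT u13 = NOT 1 = 0
u16 = u1 NAND u14 = 1 NAND 0 = 1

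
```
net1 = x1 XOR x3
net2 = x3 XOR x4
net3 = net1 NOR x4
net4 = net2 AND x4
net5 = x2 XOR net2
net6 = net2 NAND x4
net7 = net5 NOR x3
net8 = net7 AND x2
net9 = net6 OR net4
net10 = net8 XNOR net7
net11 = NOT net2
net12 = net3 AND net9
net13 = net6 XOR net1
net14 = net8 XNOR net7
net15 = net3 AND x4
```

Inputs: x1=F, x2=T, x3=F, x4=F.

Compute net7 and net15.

net7 = F, net15 = F

net1 = x1 XOR x3 = F XOR F = F
net2 = x3 XOR x4 = F XOR F = F
net3 = net1 NOR x4 = F NOR F = T
net5 = x2 XOR net2 = T XOR F = T
net7 = net5 NOR x3 = T NOR F = F
net15 = net3 AND x4 = T AND F = F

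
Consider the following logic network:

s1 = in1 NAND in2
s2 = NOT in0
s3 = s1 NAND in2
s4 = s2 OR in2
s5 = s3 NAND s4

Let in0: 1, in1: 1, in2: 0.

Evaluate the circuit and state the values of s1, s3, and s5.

s1 = in1 NAND in2 = 1 NAND 0 = 1
s2 = NOT in0 = NOT 1 = 0
s3 = s1 NAND in2 = 1 NAND 0 = 1
s4 = s2 OR in2 = 0 OR 0 = 0
s5 = s3 NAND s4 = 1 NAND 0 = 1

s1 = 1, s3 = 1, s5 = 1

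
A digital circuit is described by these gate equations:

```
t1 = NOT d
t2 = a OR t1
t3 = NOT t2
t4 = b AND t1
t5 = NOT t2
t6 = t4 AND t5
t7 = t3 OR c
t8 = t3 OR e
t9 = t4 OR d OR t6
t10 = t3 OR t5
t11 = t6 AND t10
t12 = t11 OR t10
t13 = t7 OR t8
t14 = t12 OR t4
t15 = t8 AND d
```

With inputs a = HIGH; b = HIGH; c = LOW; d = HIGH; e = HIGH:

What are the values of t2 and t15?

t1 = NOT d = NOT HIGH = LOW
t2 = a OR t1 = HIGH OR LOW = HIGH
t3 = NOT t2 = NOT HIGH = LOW
t8 = t3 OR e = LOW OR HIGH = HIGH
t15 = t8 AND d = HIGH AND HIGH = HIGH

t2 = HIGH, t15 = HIGH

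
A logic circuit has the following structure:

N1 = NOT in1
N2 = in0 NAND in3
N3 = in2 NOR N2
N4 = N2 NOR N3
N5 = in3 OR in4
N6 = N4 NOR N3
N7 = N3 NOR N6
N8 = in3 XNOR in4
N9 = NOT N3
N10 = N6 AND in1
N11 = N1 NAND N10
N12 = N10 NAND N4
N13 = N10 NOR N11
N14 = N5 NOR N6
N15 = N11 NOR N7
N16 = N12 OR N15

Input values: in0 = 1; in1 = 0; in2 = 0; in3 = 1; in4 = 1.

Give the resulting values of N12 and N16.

N12 = 1  N16 = 1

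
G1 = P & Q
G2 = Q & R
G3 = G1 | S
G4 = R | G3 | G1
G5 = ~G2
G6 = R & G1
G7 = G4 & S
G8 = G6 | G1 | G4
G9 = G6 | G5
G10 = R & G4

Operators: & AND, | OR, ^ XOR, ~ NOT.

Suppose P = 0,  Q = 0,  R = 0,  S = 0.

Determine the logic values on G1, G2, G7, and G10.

G1 = P AND Q = 0 AND 0 = 0
G2 = Q AND R = 0 AND 0 = 0
G3 = G1 OR S = 0 OR 0 = 0
G4 = R OR G3 OR G1 = 0 OR 0 OR 0 = 0
G7 = G4 AND S = 0 AND 0 = 0
G10 = R AND G4 = 0 AND 0 = 0

G1 = 0, G2 = 0, G7 = 0, G10 = 0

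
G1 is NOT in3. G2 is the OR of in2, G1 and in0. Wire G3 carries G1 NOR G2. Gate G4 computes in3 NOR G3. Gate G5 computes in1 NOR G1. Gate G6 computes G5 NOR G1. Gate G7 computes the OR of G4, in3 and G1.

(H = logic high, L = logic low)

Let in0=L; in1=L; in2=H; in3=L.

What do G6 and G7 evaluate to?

G1 = NOT in3 = NOT L = H
G2 = in2 OR G1 OR in0 = H OR H OR L = H
G3 = G1 NOR G2 = H NOR H = L
G4 = in3 NOR G3 = L NOR L = H
G5 = in1 NOR G1 = L NOR H = L
G6 = G5 NOR G1 = L NOR H = L
G7 = G4 OR in3 OR G1 = H OR L OR H = H

G6 = L, G7 = H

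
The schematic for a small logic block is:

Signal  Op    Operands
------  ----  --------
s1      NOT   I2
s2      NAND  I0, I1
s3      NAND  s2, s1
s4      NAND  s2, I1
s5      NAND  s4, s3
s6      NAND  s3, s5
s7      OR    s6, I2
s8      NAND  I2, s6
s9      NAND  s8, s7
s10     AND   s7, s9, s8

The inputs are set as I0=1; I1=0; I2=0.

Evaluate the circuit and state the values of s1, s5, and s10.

s1 = NOT I2 = NOT 0 = 1
s2 = I0 NAND I1 = 1 NAND 0 = 1
s3 = s2 NAND s1 = 1 NAND 1 = 0
s4 = s2 NAND I1 = 1 NAND 0 = 1
s5 = s4 NAND s3 = 1 NAND 0 = 1
s6 = s3 NAND s5 = 0 NAND 1 = 1
s7 = s6 OR I2 = 1 OR 0 = 1
s8 = I2 NAND s6 = 0 NAND 1 = 1
s9 = s8 NAND s7 = 1 NAND 1 = 0
s10 = s7 AND s9 AND s8 = 1 AND 0 AND 1 = 0

s1 = 1, s5 = 1, s10 = 0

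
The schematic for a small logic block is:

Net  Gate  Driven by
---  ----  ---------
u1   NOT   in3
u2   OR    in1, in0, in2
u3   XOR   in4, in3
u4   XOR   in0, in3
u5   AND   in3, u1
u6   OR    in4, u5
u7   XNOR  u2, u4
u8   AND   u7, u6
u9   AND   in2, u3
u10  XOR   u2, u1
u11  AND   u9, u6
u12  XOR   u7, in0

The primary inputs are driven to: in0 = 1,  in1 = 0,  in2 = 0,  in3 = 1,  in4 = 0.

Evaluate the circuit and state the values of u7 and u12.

u2 = in1 OR in0 OR in2 = 0 OR 1 OR 0 = 1
u4 = in0 XOR in3 = 1 XOR 1 = 0
u7 = u2 XNOR u4 = 1 XNOR 0 = 0
u12 = u7 XOR in0 = 0 XOR 1 = 1

u7 = 0, u12 = 1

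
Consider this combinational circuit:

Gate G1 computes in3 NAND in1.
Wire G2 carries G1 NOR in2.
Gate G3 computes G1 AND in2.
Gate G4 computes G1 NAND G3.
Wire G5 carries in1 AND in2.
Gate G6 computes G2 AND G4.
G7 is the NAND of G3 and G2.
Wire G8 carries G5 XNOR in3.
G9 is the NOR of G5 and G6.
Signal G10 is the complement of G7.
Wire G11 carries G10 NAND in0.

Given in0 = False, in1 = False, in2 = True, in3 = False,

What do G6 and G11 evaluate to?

G1 = in3 NAND in1 = False NAND False = True
G2 = G1 NOR in2 = True NOR True = False
G3 = G1 AND in2 = True AND True = True
G4 = G1 NAND G3 = True NAND True = False
G6 = G2 AND G4 = False AND False = False
G7 = G3 NAND G2 = True NAND False = True
G10 = NOT G7 = NOT True = False
G11 = G10 NAND in0 = False NAND False = True

G6 = False, G11 = True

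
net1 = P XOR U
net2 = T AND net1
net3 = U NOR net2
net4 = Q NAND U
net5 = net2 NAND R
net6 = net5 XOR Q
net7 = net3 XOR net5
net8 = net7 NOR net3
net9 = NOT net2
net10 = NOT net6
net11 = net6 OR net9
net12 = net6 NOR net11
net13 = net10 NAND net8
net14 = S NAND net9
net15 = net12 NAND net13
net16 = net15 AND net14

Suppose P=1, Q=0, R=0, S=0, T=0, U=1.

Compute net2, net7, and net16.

net2 = 0; net7 = 1; net16 = 1

net1 = P XOR U = 1 XOR 1 = 0
net2 = T AND net1 = 0 AND 0 = 0
net3 = U NOR net2 = 1 NOR 0 = 0
net5 = net2 NAND R = 0 NAND 0 = 1
net6 = net5 XOR Q = 1 XOR 0 = 1
net7 = net3 XOR net5 = 0 XOR 1 = 1
net8 = net7 NOR net3 = 1 NOR 0 = 0
net9 = NOT net2 = NOT 0 = 1
net10 = NOT net6 = NOT 1 = 0
net11 = net6 OR net9 = 1 OR 1 = 1
net12 = net6 NOR net11 = 1 NOR 1 = 0
net13 = net10 NAND net8 = 0 NAND 0 = 1
net14 = S NAND net9 = 0 NAND 1 = 1
net15 = net12 NAND net13 = 0 NAND 1 = 1
net16 = net15 AND net14 = 1 AND 1 = 1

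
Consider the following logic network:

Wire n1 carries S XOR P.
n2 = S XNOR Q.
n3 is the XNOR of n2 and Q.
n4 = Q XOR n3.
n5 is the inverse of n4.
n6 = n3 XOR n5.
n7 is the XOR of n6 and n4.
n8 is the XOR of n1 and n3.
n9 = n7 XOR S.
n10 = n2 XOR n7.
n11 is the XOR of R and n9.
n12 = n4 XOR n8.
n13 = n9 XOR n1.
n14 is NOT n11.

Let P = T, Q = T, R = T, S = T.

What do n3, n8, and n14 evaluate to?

n3 = T  n8 = T  n14 = T

n1 = S XOR P = T XOR T = F
n2 = S XNOR Q = T XNOR T = T
n3 = n2 XNOR Q = T XNOR T = T
n4 = Q XOR n3 = T XOR T = F
n5 = NOT n4 = NOT F = T
n6 = n3 XOR n5 = T XOR T = F
n7 = n6 XOR n4 = F XOR F = F
n8 = n1 XOR n3 = F XOR T = T
n9 = n7 XOR S = F XOR T = T
n11 = R XOR n9 = T XOR T = F
n14 = NOT n11 = NOT F = T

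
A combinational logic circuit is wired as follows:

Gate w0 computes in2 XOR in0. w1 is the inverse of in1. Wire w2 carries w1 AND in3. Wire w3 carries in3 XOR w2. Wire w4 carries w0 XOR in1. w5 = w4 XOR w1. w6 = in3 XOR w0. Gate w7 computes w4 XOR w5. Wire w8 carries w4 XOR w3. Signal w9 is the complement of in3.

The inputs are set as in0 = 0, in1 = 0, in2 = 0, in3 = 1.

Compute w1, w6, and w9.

w0 = in2 XOR in0 = 0 XOR 0 = 0
w1 = NOT in1 = NOT 0 = 1
w6 = in3 XOR w0 = 1 XOR 0 = 1
w9 = NOT in3 = NOT 1 = 0

w1 = 1, w6 = 1, w9 = 0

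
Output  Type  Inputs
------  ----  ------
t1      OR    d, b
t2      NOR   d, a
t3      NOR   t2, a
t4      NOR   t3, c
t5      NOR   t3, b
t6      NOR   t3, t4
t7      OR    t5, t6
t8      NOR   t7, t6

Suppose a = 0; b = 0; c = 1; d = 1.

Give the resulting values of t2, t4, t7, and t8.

t2 = d NOR a = 1 NOR 0 = 0
t3 = t2 NOR a = 0 NOR 0 = 1
t4 = t3 NOR c = 1 NOR 1 = 0
t5 = t3 NOR b = 1 NOR 0 = 0
t6 = t3 NOR t4 = 1 NOR 0 = 0
t7 = t5 OR t6 = 0 OR 0 = 0
t8 = t7 NOR t6 = 0 NOR 0 = 1

t2 = 0; t4 = 0; t7 = 0; t8 = 1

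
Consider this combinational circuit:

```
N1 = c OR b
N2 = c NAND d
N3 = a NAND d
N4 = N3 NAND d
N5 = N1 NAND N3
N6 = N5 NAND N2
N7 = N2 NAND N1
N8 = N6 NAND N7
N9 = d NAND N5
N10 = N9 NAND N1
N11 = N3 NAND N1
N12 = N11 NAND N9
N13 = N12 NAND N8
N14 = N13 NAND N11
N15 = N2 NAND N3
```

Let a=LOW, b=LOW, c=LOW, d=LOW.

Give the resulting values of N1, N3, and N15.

N1 = LOW  N3 = HIGH  N15 = LOW

N1 = c OR b = LOW OR LOW = LOW
N2 = c NAND d = LOW NAND LOW = HIGH
N3 = a NAND d = LOW NAND LOW = HIGH
N15 = N2 NAND N3 = HIGH NAND HIGH = LOW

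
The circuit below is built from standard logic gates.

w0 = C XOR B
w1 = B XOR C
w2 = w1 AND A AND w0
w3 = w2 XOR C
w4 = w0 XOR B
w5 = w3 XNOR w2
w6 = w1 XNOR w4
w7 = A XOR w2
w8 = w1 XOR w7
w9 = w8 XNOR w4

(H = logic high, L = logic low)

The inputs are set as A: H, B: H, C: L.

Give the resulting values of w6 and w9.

w6 = L  w9 = L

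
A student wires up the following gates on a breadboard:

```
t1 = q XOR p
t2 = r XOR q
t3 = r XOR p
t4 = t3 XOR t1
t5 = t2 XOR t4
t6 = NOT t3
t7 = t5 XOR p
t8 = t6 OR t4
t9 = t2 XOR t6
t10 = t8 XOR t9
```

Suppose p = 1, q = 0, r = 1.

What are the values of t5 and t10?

t1 = q XOR p = 0 XOR 1 = 1
t2 = r XOR q = 1 XOR 0 = 1
t3 = r XOR p = 1 XOR 1 = 0
t4 = t3 XOR t1 = 0 XOR 1 = 1
t5 = t2 XOR t4 = 1 XOR 1 = 0
t6 = NOT t3 = NOT 0 = 1
t8 = t6 OR t4 = 1 OR 1 = 1
t9 = t2 XOR t6 = 1 XOR 1 = 0
t10 = t8 XOR t9 = 1 XOR 0 = 1

t5 = 0  t10 = 1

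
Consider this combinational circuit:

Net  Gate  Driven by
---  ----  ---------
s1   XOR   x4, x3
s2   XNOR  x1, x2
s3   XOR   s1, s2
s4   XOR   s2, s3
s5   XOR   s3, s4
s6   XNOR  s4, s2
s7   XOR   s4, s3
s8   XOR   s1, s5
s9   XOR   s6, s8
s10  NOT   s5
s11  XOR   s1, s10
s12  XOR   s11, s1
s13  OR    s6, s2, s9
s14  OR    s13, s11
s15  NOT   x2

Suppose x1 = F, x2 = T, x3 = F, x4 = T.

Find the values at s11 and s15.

s1 = x4 XOR x3 = T XOR F = T
s2 = x1 XNOR x2 = F XNOR T = F
s3 = s1 XOR s2 = T XOR F = T
s4 = s2 XOR s3 = F XOR T = T
s5 = s3 XOR s4 = T XOR T = F
s10 = NOT s5 = NOT F = T
s11 = s1 XOR s10 = T XOR T = F
s15 = NOT x2 = NOT T = F

s11 = F  s15 = F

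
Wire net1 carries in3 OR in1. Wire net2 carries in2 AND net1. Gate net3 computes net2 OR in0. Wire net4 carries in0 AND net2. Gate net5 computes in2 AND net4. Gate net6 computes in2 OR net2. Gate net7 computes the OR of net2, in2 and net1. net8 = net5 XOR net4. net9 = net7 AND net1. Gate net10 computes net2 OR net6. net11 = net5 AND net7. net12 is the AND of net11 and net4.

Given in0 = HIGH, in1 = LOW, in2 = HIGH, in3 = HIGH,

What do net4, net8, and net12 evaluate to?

net4 = HIGH  net8 = LOW  net12 = HIGH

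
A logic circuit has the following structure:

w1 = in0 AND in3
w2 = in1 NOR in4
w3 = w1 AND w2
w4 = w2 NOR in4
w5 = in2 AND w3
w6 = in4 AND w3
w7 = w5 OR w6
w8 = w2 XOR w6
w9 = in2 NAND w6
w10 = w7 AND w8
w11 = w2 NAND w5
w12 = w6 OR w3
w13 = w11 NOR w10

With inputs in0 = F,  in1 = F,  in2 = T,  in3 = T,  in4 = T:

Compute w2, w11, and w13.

w2 = F  w11 = T  w13 = F

w1 = in0 AND in3 = F AND T = F
w2 = in1 NOR in4 = F NOR T = F
w3 = w1 AND w2 = F AND F = F
w5 = in2 AND w3 = T AND F = F
w6 = in4 AND w3 = T AND F = F
w7 = w5 OR w6 = F OR F = F
w8 = w2 XOR w6 = F XOR F = F
w10 = w7 AND w8 = F AND F = F
w11 = w2 NAND w5 = F NAND F = T
w13 = w11 NOR w10 = T NOR F = F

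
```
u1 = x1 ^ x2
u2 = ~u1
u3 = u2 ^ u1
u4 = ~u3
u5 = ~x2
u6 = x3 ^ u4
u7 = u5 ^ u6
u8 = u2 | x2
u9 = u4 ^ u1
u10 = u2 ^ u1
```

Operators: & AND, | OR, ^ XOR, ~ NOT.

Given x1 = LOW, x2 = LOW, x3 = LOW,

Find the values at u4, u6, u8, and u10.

u1 = x1 XOR x2 = LOW XOR LOW = LOW
u2 = NOT u1 = NOT LOW = HIGH
u3 = u2 XOR u1 = HIGH XOR LOW = HIGH
u4 = NOT u3 = NOT HIGH = LOW
u6 = x3 XOR u4 = LOW XOR LOW = LOW
u8 = u2 OR x2 = HIGH OR LOW = HIGH
u10 = u2 XOR u1 = HIGH XOR LOW = HIGH

u4 = LOW  u6 = LOW  u8 = HIGH  u10 = HIGH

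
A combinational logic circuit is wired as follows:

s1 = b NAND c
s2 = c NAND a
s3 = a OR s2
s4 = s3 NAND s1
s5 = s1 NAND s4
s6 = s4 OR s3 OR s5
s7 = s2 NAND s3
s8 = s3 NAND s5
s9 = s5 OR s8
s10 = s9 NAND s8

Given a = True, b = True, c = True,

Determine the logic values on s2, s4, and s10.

s2 = False  s4 = True  s10 = True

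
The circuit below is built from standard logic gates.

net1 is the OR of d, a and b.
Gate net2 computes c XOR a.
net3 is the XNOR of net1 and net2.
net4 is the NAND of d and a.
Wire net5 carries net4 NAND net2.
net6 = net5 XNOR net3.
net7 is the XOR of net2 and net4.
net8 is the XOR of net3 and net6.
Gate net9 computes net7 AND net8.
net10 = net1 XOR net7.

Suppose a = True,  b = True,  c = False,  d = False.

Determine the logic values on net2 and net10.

net2 = True, net10 = True

net1 = d OR a OR b = False OR True OR True = True
net2 = c XOR a = False XOR True = True
net4 = d NAND a = False NAND True = True
net7 = net2 XOR net4 = True XOR True = False
net10 = net1 XOR net7 = True XOR False = True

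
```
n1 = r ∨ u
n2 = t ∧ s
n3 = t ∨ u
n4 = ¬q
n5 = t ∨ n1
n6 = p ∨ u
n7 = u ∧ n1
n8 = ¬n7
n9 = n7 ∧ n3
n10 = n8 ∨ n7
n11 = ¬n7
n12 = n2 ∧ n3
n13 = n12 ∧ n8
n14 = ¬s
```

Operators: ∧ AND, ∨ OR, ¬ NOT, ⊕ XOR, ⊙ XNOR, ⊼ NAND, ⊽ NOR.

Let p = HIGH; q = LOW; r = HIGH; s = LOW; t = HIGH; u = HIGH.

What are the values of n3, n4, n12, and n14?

n3 = HIGH, n4 = HIGH, n12 = LOW, n14 = HIGH

n2 = t AND s = HIGH AND LOW = LOW
n3 = t OR u = HIGH OR HIGH = HIGH
n4 = NOT q = NOT LOW = HIGH
n12 = n2 AND n3 = LOW AND HIGH = LOW
n14 = NOT s = NOT LOW = HIGH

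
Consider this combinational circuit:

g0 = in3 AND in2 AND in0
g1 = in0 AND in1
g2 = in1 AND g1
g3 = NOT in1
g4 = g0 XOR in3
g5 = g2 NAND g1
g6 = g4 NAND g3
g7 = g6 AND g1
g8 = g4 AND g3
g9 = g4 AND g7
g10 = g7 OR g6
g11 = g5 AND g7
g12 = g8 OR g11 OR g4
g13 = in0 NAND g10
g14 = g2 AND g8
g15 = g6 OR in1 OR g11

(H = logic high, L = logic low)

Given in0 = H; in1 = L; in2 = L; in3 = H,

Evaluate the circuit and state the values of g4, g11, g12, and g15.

g4 = H  g11 = L  g12 = H  g15 = L

g0 = in3 AND in2 AND in0 = H AND L AND H = L
g1 = in0 AND in1 = H AND L = L
g2 = in1 AND g1 = L AND L = L
g3 = NOT in1 = NOT L = H
g4 = g0 XOR in3 = L XOR H = H
g5 = g2 NAND g1 = L NAND L = H
g6 = g4 NAND g3 = H NAND H = L
g7 = g6 AND g1 = L AND L = L
g8 = g4 AND g3 = H AND H = H
g11 = g5 AND g7 = H AND L = L
g12 = g8 OR g11 OR g4 = H OR L OR H = H
g15 = g6 OR in1 OR g11 = L OR L OR L = L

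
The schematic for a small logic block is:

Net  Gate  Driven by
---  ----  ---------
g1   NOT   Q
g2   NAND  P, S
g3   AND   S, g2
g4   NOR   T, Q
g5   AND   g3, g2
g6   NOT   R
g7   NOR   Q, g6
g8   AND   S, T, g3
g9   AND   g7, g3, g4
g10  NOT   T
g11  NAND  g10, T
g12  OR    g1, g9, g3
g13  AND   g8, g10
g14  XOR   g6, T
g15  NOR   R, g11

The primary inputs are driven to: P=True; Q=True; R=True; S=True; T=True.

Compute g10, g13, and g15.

g2 = P NAND S = True NAND True = False
g3 = S AND g2 = True AND False = False
g8 = S AND T AND g3 = True AND True AND False = False
g10 = NOT T = NOT True = False
g11 = g10 NAND T = False NAND True = True
g13 = g8 AND g10 = False AND False = False
g15 = R NOR g11 = True NOR True = False

g10 = False; g13 = False; g15 = False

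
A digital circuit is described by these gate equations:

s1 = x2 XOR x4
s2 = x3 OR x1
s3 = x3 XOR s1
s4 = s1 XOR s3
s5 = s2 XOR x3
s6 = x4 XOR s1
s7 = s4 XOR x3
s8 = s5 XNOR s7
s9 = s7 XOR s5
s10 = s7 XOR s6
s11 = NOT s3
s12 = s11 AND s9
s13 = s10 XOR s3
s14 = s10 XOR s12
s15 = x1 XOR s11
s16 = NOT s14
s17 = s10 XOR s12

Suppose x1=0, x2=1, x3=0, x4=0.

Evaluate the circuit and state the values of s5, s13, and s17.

s5 = 0  s13 = 0  s17 = 1

s1 = x2 XOR x4 = 1 XOR 0 = 1
s2 = x3 OR x1 = 0 OR 0 = 0
s3 = x3 XOR s1 = 0 XOR 1 = 1
s4 = s1 XOR s3 = 1 XOR 1 = 0
s5 = s2 XOR x3 = 0 XOR 0 = 0
s6 = x4 XOR s1 = 0 XOR 1 = 1
s7 = s4 XOR x3 = 0 XOR 0 = 0
s9 = s7 XOR s5 = 0 XOR 0 = 0
s10 = s7 XOR s6 = 0 XOR 1 = 1
s11 = NOT s3 = NOT 1 = 0
s12 = s11 AND s9 = 0 AND 0 = 0
s13 = s10 XOR s3 = 1 XOR 1 = 0
s17 = s10 XOR s12 = 1 XOR 0 = 1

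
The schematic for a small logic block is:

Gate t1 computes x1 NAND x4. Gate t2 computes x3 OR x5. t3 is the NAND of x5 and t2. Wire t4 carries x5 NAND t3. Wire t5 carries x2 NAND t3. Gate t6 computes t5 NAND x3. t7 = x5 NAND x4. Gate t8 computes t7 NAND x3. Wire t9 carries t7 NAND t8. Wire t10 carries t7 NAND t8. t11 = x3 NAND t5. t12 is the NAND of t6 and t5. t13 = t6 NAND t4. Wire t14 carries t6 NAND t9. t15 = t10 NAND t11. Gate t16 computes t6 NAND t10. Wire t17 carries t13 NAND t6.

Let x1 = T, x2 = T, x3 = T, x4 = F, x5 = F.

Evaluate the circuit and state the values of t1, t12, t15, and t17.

t1 = x1 NAND x4 = T NAND F = T
t2 = x3 OR x5 = T OR F = T
t3 = x5 NAND t2 = F NAND T = T
t4 = x5 NAND t3 = F NAND T = T
t5 = x2 NAND t3 = T NAND T = F
t6 = t5 NAND x3 = F NAND T = T
t7 = x5 NAND x4 = F NAND F = T
t8 = t7 NAND x3 = T NAND T = F
t10 = t7 NAND t8 = T NAND F = T
t11 = x3 NAND t5 = T NAND F = T
t12 = t6 NAND t5 = T NAND F = T
t13 = t6 NAND t4 = T NAND T = F
t15 = t10 NAND t11 = T NAND T = F
t17 = t13 NAND t6 = F NAND T = T

t1 = T; t12 = T; t15 = F; t17 = T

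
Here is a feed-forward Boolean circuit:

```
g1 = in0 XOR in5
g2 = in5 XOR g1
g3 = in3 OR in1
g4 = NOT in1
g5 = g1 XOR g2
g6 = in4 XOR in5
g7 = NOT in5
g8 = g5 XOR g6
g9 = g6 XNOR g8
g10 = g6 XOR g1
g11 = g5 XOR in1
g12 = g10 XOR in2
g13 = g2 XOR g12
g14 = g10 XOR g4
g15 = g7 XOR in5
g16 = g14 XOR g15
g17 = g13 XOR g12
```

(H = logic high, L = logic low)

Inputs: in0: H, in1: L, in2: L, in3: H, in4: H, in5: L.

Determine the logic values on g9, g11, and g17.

g9 = H, g11 = L, g17 = H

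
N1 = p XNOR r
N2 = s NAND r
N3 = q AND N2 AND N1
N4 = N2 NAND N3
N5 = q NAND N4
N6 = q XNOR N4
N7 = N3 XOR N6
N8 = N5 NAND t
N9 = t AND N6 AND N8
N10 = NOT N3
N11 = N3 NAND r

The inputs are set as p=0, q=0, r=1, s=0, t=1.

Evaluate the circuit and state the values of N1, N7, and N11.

N1 = 0, N7 = 0, N11 = 1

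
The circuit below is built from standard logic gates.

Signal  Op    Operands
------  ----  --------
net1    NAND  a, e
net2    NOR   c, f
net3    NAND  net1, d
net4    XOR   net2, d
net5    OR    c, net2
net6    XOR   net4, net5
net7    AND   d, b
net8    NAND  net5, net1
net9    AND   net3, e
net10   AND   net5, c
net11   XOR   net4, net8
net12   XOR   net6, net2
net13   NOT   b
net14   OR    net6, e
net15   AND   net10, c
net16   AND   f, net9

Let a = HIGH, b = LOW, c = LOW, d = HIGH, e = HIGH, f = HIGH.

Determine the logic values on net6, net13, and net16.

net6 = HIGH  net13 = HIGH  net16 = HIGH

net1 = a NAND e = HIGH NAND HIGH = LOW
net2 = c NOR f = LOW NOR HIGH = LOW
net3 = net1 NAND d = LOW NAND HIGH = HIGH
net4 = net2 XOR d = LOW XOR HIGH = HIGH
net5 = c OR net2 = LOW OR LOW = LOW
net6 = net4 XOR net5 = HIGH XOR LOW = HIGH
net9 = net3 AND e = HIGH AND HIGH = HIGH
net13 = NOT b = NOT LOW = HIGH
net16 = f AND net9 = HIGH AND HIGH = HIGH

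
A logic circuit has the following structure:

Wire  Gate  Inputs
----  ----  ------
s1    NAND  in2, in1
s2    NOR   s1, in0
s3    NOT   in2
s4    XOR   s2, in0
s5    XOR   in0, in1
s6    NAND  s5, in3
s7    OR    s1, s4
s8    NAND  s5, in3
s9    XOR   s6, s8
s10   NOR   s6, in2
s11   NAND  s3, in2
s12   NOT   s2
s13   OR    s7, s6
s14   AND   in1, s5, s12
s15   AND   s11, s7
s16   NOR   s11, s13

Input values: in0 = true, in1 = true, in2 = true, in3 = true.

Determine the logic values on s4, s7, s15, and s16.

s4 = true, s7 = true, s15 = true, s16 = false

s1 = in2 NAND in1 = true NAND true = false
s2 = s1 NOR in0 = false NOR true = false
s3 = NOT in2 = NOT true = false
s4 = s2 XOR in0 = false XOR true = true
s5 = in0 XOR in1 = true XOR true = false
s6 = s5 NAND in3 = false NAND true = true
s7 = s1 OR s4 = false OR true = true
s11 = s3 NAND in2 = false NAND true = true
s13 = s7 OR s6 = true OR true = true
s15 = s11 AND s7 = true AND true = true
s16 = s11 NOR s13 = true NOR true = false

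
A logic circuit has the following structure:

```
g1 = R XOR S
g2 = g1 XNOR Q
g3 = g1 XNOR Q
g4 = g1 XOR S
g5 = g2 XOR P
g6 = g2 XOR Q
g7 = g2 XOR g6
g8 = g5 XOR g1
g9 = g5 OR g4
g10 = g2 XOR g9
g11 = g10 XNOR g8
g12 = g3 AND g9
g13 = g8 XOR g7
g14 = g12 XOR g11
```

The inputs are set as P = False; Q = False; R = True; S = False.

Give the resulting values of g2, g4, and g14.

g2 = False, g4 = True, g14 = True

g1 = R XOR S = True XOR False = True
g2 = g1 XNOR Q = True XNOR False = False
g3 = g1 XNOR Q = True XNOR False = False
g4 = g1 XOR S = True XOR False = True
g5 = g2 XOR P = False XOR False = False
g8 = g5 XOR g1 = False XOR True = True
g9 = g5 OR g4 = False OR True = True
g10 = g2 XOR g9 = False XOR True = True
g11 = g10 XNOR g8 = True XNOR True = True
g12 = g3 AND g9 = False AND True = False
g14 = g12 XOR g11 = False XOR True = True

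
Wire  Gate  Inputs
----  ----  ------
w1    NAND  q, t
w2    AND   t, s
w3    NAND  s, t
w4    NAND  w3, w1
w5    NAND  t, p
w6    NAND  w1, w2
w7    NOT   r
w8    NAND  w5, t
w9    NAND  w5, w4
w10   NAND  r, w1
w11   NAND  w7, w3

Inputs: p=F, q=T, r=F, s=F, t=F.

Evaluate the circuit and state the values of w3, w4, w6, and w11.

w3 = T  w4 = F  w6 = T  w11 = F

w1 = q NAND t = T NAND F = T
w2 = t AND s = F AND F = F
w3 = s NAND t = F NAND F = T
w4 = w3 NAND w1 = T NAND T = F
w6 = w1 NAND w2 = T NAND F = T
w7 = NOT r = NOT F = T
w11 = w7 NAND w3 = T NAND T = F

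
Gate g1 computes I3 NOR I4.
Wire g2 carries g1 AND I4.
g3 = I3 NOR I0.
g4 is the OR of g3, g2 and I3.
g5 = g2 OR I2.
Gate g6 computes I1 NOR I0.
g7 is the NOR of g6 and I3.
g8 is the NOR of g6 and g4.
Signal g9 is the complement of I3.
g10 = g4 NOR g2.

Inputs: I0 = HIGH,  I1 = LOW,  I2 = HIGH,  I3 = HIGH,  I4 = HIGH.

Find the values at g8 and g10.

g1 = I3 NOR I4 = HIGH NOR HIGH = LOW
g2 = g1 AND I4 = LOW AND HIGH = LOW
g3 = I3 NOR I0 = HIGH NOR HIGH = LOW
g4 = g3 OR g2 OR I3 = LOW OR LOW OR HIGH = HIGH
g6 = I1 NOR I0 = LOW NOR HIGH = LOW
g8 = g6 NOR g4 = LOW NOR HIGH = LOW
g10 = g4 NOR g2 = HIGH NOR LOW = LOW

g8 = LOW, g10 = LOW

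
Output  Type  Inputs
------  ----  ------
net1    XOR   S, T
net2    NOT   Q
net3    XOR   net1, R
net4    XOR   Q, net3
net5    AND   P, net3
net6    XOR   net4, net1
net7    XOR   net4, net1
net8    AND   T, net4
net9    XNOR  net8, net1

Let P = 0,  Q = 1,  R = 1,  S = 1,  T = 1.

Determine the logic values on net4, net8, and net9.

net1 = S XOR T = 1 XOR 1 = 0
net3 = net1 XOR R = 0 XOR 1 = 1
net4 = Q XOR net3 = 1 XOR 1 = 0
net8 = T AND net4 = 1 AND 0 = 0
net9 = net8 XNOR net1 = 0 XNOR 0 = 1

net4 = 0, net8 = 0, net9 = 1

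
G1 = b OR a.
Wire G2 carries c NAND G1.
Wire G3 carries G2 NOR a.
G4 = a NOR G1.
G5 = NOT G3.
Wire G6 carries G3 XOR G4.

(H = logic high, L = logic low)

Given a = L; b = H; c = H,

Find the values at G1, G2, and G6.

G1 = H, G2 = L, G6 = H

G1 = b OR a = H OR L = H
G2 = c NAND G1 = H NAND H = L
G3 = G2 NOR a = L NOR L = H
G4 = a NOR G1 = L NOR H = L
G6 = G3 XOR G4 = H XOR L = H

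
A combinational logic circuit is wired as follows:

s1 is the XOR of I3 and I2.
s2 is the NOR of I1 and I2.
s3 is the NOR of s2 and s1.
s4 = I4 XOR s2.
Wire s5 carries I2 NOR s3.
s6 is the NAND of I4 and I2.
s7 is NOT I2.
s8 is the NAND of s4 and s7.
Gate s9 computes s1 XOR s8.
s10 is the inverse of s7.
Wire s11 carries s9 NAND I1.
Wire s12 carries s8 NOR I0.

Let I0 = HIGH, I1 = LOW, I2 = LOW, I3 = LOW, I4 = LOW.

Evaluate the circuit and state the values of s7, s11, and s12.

s7 = HIGH, s11 = HIGH, s12 = LOW

s1 = I3 XOR I2 = LOW XOR LOW = LOW
s2 = I1 NOR I2 = LOW NOR LOW = HIGH
s4 = I4 XOR s2 = LOW XOR HIGH = HIGH
s7 = NOT I2 = NOT LOW = HIGH
s8 = s4 NAND s7 = HIGH NAND HIGH = LOW
s9 = s1 XOR s8 = LOW XOR LOW = LOW
s11 = s9 NAND I1 = LOW NAND LOW = HIGH
s12 = s8 NOR I0 = LOW NOR HIGH = LOW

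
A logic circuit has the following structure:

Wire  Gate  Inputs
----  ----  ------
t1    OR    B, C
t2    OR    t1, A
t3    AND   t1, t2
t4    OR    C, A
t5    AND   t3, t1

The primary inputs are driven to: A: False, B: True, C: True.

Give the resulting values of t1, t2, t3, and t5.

t1 = B OR C = True OR True = True
t2 = t1 OR A = True OR False = True
t3 = t1 AND t2 = True AND True = True
t5 = t3 AND t1 = True AND True = True

t1 = True, t2 = True, t3 = True, t5 = True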